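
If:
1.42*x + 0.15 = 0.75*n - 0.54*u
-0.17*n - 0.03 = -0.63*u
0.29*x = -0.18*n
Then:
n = 0.12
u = 0.08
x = -0.07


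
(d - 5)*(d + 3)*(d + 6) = d^3 + 4*d^2 - 27*d - 90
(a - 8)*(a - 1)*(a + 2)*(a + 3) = a^4 - 4*a^3 - 31*a^2 - 14*a + 48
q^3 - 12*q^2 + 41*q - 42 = (q - 7)*(q - 3)*(q - 2)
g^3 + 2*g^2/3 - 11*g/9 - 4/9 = (g - 1)*(g + 1/3)*(g + 4/3)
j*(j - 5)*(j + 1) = j^3 - 4*j^2 - 5*j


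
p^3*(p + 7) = p^4 + 7*p^3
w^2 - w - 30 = (w - 6)*(w + 5)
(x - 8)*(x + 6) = x^2 - 2*x - 48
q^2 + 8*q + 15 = (q + 3)*(q + 5)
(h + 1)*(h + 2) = h^2 + 3*h + 2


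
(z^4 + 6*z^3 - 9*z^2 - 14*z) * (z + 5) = z^5 + 11*z^4 + 21*z^3 - 59*z^2 - 70*z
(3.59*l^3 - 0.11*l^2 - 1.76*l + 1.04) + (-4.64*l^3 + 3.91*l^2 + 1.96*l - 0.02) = -1.05*l^3 + 3.8*l^2 + 0.2*l + 1.02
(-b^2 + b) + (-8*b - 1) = -b^2 - 7*b - 1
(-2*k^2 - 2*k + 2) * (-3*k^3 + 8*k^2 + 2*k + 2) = 6*k^5 - 10*k^4 - 26*k^3 + 8*k^2 + 4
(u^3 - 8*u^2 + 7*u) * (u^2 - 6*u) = u^5 - 14*u^4 + 55*u^3 - 42*u^2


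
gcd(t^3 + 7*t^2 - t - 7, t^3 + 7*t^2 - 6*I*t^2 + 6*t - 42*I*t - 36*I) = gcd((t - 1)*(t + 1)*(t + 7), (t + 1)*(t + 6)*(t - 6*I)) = t + 1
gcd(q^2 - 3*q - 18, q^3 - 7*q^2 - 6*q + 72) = q^2 - 3*q - 18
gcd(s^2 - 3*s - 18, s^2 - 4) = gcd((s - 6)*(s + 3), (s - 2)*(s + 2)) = 1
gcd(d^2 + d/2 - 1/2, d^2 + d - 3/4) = d - 1/2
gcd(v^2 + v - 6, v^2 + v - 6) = v^2 + v - 6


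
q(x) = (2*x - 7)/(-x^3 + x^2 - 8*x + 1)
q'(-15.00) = 0.00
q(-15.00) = -0.00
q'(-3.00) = -0.11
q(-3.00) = -0.21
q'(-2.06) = -0.23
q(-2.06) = -0.37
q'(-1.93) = -0.26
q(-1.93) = -0.40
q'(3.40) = -0.04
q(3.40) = 0.00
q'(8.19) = 0.00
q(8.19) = -0.02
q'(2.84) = -0.08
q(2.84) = 0.04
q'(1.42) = -0.55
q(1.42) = 0.37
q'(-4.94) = -0.03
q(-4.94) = -0.09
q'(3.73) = -0.03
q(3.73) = -0.01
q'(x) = (2*x - 7)*(3*x^2 - 2*x + 8)/(-x^3 + x^2 - 8*x + 1)^2 + 2/(-x^3 + x^2 - 8*x + 1)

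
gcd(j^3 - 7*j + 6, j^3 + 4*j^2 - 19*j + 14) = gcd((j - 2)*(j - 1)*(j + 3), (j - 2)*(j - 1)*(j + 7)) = j^2 - 3*j + 2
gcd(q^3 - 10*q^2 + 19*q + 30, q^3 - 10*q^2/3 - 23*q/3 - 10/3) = q^2 - 4*q - 5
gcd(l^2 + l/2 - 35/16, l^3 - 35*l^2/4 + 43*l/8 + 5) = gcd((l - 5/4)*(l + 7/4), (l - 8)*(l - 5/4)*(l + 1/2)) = l - 5/4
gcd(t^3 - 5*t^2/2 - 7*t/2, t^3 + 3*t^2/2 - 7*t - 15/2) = t + 1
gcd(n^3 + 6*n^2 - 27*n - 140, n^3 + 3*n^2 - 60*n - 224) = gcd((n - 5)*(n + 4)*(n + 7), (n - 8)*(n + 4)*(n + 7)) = n^2 + 11*n + 28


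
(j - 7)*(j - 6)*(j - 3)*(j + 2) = j^4 - 14*j^3 + 49*j^2 + 36*j - 252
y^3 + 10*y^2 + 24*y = y*(y + 4)*(y + 6)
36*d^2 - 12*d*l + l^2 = (-6*d + l)^2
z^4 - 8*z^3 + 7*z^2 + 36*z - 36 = (z - 6)*(z - 3)*(z - 1)*(z + 2)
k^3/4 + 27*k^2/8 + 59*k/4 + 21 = (k/4 + 1)*(k + 7/2)*(k + 6)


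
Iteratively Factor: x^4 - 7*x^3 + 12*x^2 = (x)*(x^3 - 7*x^2 + 12*x) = x^2*(x^2 - 7*x + 12) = x^2*(x - 4)*(x - 3)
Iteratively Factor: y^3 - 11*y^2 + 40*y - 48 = (y - 3)*(y^2 - 8*y + 16) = (y - 4)*(y - 3)*(y - 4)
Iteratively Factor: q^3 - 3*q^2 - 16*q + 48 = (q - 3)*(q^2 - 16) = (q - 3)*(q + 4)*(q - 4)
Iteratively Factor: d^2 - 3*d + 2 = (d - 1)*(d - 2)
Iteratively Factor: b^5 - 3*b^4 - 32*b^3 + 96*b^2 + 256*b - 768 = (b + 4)*(b^4 - 7*b^3 - 4*b^2 + 112*b - 192) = (b - 4)*(b + 4)*(b^3 - 3*b^2 - 16*b + 48) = (b - 4)^2*(b + 4)*(b^2 + b - 12) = (b - 4)^2*(b - 3)*(b + 4)*(b + 4)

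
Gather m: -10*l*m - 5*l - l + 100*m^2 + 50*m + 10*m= -6*l + 100*m^2 + m*(60 - 10*l)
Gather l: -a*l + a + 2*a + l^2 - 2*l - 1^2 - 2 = 3*a + l^2 + l*(-a - 2) - 3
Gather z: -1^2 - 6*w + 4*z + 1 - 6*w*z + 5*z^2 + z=-6*w + 5*z^2 + z*(5 - 6*w)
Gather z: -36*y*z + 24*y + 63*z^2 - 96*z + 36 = 24*y + 63*z^2 + z*(-36*y - 96) + 36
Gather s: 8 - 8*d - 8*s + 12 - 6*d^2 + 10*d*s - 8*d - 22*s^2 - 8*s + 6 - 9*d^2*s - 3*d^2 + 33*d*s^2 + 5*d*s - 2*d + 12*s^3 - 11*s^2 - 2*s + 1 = -9*d^2 - 18*d + 12*s^3 + s^2*(33*d - 33) + s*(-9*d^2 + 15*d - 18) + 27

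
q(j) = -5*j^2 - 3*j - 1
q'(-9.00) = 87.00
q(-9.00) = -379.00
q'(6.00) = -63.00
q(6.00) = -199.00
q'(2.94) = -32.40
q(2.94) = -53.04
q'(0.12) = -4.20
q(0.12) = -1.43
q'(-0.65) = 3.50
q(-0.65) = -1.16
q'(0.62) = -9.20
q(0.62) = -4.78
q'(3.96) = -42.60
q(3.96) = -91.29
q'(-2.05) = 17.50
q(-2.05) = -15.86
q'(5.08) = -53.80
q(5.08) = -145.27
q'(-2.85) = 25.50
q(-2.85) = -33.06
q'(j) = -10*j - 3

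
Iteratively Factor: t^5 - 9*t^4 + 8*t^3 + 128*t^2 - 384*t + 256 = (t - 4)*(t^4 - 5*t^3 - 12*t^2 + 80*t - 64) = (t - 4)*(t - 1)*(t^3 - 4*t^2 - 16*t + 64) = (t - 4)^2*(t - 1)*(t^2 - 16) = (t - 4)^2*(t - 1)*(t + 4)*(t - 4)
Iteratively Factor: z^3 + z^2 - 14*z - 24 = (z + 2)*(z^2 - z - 12) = (z - 4)*(z + 2)*(z + 3)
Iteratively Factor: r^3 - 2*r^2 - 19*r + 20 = (r - 5)*(r^2 + 3*r - 4) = (r - 5)*(r - 1)*(r + 4)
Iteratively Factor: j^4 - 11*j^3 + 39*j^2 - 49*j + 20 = (j - 1)*(j^3 - 10*j^2 + 29*j - 20) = (j - 5)*(j - 1)*(j^2 - 5*j + 4) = (j - 5)*(j - 1)^2*(j - 4)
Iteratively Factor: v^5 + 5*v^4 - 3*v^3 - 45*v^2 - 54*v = (v + 3)*(v^4 + 2*v^3 - 9*v^2 - 18*v) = (v - 3)*(v + 3)*(v^3 + 5*v^2 + 6*v) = (v - 3)*(v + 2)*(v + 3)*(v^2 + 3*v) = (v - 3)*(v + 2)*(v + 3)^2*(v)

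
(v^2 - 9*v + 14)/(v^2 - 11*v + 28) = (v - 2)/(v - 4)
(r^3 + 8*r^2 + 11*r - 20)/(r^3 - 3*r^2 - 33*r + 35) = (r + 4)/(r - 7)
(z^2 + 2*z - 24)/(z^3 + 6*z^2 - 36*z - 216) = (z - 4)/(z^2 - 36)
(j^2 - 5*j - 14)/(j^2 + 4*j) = (j^2 - 5*j - 14)/(j*(j + 4))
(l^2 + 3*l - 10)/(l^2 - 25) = (l - 2)/(l - 5)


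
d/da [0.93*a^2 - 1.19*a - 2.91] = 1.86*a - 1.19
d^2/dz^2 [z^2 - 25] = 2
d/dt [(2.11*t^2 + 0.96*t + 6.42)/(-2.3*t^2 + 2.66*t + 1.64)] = (7.8206*t^2 + 36.4528*t - 15.5028)/(5.29*t^4 - 12.236*t^3 - 0.468399999999998*t^2 + 8.7248*t + 2.6896)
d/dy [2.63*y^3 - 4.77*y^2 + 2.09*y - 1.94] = 7.89*y^2 - 9.54*y + 2.09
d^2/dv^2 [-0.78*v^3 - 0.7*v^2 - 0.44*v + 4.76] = -4.68*v - 1.4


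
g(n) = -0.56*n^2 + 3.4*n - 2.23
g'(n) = 3.4 - 1.12*n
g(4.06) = 2.34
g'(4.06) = -1.15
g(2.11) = 2.45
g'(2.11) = 1.04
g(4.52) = 1.70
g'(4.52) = -1.66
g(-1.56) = -8.90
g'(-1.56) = 5.15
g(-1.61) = -9.16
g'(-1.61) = 5.20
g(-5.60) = -38.83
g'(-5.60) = 9.67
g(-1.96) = -11.05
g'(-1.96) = 5.60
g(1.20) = 1.04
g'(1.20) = 2.06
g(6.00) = -1.99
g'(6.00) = -3.32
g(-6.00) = -42.79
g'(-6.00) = 10.12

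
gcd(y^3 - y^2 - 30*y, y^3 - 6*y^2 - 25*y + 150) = y^2 - y - 30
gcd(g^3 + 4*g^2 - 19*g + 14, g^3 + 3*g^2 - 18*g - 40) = 1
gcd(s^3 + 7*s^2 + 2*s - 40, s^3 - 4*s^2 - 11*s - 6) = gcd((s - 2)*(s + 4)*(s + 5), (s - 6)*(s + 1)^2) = 1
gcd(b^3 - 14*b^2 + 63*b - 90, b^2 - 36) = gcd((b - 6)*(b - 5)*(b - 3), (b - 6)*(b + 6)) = b - 6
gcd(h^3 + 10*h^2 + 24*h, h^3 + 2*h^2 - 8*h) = h^2 + 4*h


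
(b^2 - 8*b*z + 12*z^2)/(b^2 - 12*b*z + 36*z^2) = (-b + 2*z)/(-b + 6*z)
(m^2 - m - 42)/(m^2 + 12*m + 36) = (m - 7)/(m + 6)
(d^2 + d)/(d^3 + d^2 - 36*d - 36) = d/(d^2 - 36)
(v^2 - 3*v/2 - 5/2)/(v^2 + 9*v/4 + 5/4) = 2*(2*v - 5)/(4*v + 5)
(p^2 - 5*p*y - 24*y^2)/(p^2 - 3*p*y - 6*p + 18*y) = (p^2 - 5*p*y - 24*y^2)/(p^2 - 3*p*y - 6*p + 18*y)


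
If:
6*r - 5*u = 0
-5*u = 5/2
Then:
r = -5/12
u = -1/2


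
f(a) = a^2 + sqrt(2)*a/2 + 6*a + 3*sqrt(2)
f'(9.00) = 24.71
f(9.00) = 145.61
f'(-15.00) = -23.29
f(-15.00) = 128.64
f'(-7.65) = -8.59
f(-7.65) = 11.46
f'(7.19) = 21.09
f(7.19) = 104.16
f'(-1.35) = 4.01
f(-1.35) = -2.99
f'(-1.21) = 4.29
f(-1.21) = -2.41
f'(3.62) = 13.95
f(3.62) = 41.63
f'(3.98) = 14.67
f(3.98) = 46.78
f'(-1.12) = 4.47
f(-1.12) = -2.01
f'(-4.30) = -1.89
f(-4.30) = -6.11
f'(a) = 2*a + sqrt(2)/2 + 6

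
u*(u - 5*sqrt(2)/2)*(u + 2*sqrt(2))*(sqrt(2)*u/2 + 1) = sqrt(2)*u^4/2 + u^3/2 - 11*sqrt(2)*u^2/2 - 10*u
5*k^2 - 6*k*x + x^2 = (-5*k + x)*(-k + x)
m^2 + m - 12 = (m - 3)*(m + 4)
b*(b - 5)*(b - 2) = b^3 - 7*b^2 + 10*b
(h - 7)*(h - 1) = h^2 - 8*h + 7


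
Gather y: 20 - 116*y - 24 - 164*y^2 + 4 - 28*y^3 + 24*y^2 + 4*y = -28*y^3 - 140*y^2 - 112*y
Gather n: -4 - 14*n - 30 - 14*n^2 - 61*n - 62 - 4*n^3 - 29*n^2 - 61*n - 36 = -4*n^3 - 43*n^2 - 136*n - 132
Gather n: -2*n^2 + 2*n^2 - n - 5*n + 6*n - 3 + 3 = 0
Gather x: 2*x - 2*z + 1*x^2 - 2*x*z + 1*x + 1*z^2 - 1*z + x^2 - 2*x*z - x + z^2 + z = 2*x^2 + x*(2 - 4*z) + 2*z^2 - 2*z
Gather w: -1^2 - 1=-2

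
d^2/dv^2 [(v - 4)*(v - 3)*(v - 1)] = 6*v - 16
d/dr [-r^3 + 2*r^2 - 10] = r*(4 - 3*r)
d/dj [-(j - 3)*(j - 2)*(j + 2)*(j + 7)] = -4*j^3 - 12*j^2 + 50*j + 16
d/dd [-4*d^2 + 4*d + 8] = 4 - 8*d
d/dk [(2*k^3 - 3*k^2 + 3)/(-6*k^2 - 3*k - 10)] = 3*(-4*k^4 - 4*k^3 - 17*k^2 + 32*k + 3)/(36*k^4 + 36*k^3 + 129*k^2 + 60*k + 100)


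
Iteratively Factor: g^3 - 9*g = (g - 3)*(g^2 + 3*g) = g*(g - 3)*(g + 3)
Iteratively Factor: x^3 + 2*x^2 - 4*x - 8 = (x - 2)*(x^2 + 4*x + 4) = (x - 2)*(x + 2)*(x + 2)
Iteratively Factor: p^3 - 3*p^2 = (p)*(p^2 - 3*p) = p*(p - 3)*(p)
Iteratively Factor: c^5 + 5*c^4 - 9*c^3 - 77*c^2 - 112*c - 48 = (c - 4)*(c^4 + 9*c^3 + 27*c^2 + 31*c + 12) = (c - 4)*(c + 4)*(c^3 + 5*c^2 + 7*c + 3) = (c - 4)*(c + 3)*(c + 4)*(c^2 + 2*c + 1) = (c - 4)*(c + 1)*(c + 3)*(c + 4)*(c + 1)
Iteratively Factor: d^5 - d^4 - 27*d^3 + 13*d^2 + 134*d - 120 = (d - 2)*(d^4 + d^3 - 25*d^2 - 37*d + 60) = (d - 2)*(d - 1)*(d^3 + 2*d^2 - 23*d - 60) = (d - 5)*(d - 2)*(d - 1)*(d^2 + 7*d + 12) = (d - 5)*(d - 2)*(d - 1)*(d + 4)*(d + 3)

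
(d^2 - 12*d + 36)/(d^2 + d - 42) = (d - 6)/(d + 7)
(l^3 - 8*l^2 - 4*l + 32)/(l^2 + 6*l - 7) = (l^3 - 8*l^2 - 4*l + 32)/(l^2 + 6*l - 7)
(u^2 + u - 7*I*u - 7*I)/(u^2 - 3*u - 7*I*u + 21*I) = (u + 1)/(u - 3)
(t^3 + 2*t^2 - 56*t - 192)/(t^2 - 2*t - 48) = t + 4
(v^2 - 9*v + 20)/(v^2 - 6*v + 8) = (v - 5)/(v - 2)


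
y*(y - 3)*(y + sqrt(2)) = y^3 - 3*y^2 + sqrt(2)*y^2 - 3*sqrt(2)*y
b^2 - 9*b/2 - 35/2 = (b - 7)*(b + 5/2)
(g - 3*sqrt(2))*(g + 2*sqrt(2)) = g^2 - sqrt(2)*g - 12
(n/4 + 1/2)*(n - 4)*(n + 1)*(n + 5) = n^4/4 + n^3 - 15*n^2/4 - 29*n/2 - 10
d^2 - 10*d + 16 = (d - 8)*(d - 2)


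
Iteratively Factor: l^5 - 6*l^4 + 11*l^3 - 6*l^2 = (l)*(l^4 - 6*l^3 + 11*l^2 - 6*l) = l*(l - 1)*(l^3 - 5*l^2 + 6*l) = l*(l - 3)*(l - 1)*(l^2 - 2*l) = l*(l - 3)*(l - 2)*(l - 1)*(l)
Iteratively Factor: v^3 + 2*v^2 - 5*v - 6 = (v - 2)*(v^2 + 4*v + 3) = (v - 2)*(v + 3)*(v + 1)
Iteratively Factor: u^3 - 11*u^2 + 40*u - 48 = (u - 4)*(u^2 - 7*u + 12) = (u - 4)*(u - 3)*(u - 4)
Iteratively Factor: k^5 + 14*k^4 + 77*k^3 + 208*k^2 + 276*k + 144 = (k + 2)*(k^4 + 12*k^3 + 53*k^2 + 102*k + 72) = (k + 2)*(k + 3)*(k^3 + 9*k^2 + 26*k + 24) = (k + 2)*(k + 3)^2*(k^2 + 6*k + 8) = (k + 2)*(k + 3)^2*(k + 4)*(k + 2)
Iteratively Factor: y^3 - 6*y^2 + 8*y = (y)*(y^2 - 6*y + 8) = y*(y - 2)*(y - 4)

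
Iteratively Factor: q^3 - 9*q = (q)*(q^2 - 9) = q*(q + 3)*(q - 3)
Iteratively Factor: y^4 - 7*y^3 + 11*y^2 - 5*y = (y - 1)*(y^3 - 6*y^2 + 5*y) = (y - 1)^2*(y^2 - 5*y) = (y - 5)*(y - 1)^2*(y)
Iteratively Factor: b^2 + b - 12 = (b - 3)*(b + 4)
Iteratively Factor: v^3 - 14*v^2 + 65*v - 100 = (v - 5)*(v^2 - 9*v + 20) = (v - 5)*(v - 4)*(v - 5)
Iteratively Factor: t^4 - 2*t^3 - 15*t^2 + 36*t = (t - 3)*(t^3 + t^2 - 12*t) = (t - 3)*(t + 4)*(t^2 - 3*t) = t*(t - 3)*(t + 4)*(t - 3)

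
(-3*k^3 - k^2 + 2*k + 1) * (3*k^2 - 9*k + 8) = -9*k^5 + 24*k^4 - 9*k^3 - 23*k^2 + 7*k + 8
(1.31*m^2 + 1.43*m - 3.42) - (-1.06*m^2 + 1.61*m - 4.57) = 2.37*m^2 - 0.18*m + 1.15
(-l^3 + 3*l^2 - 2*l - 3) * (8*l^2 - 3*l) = -8*l^5 + 27*l^4 - 25*l^3 - 18*l^2 + 9*l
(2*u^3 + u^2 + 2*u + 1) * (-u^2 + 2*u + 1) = -2*u^5 + 3*u^4 + 2*u^3 + 4*u^2 + 4*u + 1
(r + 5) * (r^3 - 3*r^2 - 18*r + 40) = r^4 + 2*r^3 - 33*r^2 - 50*r + 200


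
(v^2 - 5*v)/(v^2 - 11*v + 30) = v/(v - 6)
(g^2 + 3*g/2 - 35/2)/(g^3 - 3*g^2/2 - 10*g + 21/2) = (g + 5)/(g^2 + 2*g - 3)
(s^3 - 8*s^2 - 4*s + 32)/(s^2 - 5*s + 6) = (s^2 - 6*s - 16)/(s - 3)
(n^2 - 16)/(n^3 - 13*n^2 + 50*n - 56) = (n + 4)/(n^2 - 9*n + 14)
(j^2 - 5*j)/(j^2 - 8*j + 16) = j*(j - 5)/(j^2 - 8*j + 16)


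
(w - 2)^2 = w^2 - 4*w + 4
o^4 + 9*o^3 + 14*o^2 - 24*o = o*(o - 1)*(o + 4)*(o + 6)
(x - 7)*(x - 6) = x^2 - 13*x + 42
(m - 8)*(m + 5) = m^2 - 3*m - 40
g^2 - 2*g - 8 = (g - 4)*(g + 2)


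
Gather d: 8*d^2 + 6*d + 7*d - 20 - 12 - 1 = 8*d^2 + 13*d - 33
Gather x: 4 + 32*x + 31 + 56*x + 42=88*x + 77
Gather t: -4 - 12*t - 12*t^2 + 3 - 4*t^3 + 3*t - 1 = -4*t^3 - 12*t^2 - 9*t - 2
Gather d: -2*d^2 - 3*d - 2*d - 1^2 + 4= -2*d^2 - 5*d + 3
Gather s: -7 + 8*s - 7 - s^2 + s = -s^2 + 9*s - 14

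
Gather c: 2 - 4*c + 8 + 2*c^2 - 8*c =2*c^2 - 12*c + 10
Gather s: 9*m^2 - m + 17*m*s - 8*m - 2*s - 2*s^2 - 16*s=9*m^2 - 9*m - 2*s^2 + s*(17*m - 18)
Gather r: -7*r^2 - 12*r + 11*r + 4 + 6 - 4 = -7*r^2 - r + 6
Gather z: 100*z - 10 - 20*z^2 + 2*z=-20*z^2 + 102*z - 10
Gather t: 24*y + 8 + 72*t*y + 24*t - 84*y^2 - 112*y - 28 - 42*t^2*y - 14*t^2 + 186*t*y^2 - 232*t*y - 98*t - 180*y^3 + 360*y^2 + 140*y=t^2*(-42*y - 14) + t*(186*y^2 - 160*y - 74) - 180*y^3 + 276*y^2 + 52*y - 20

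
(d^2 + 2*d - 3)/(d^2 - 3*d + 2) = (d + 3)/(d - 2)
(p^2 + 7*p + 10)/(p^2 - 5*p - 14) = (p + 5)/(p - 7)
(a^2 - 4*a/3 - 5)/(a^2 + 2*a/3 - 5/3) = (a - 3)/(a - 1)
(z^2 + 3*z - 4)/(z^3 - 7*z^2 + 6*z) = (z + 4)/(z*(z - 6))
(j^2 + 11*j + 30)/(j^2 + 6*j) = (j + 5)/j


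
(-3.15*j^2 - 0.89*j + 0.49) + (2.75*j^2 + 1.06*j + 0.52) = -0.4*j^2 + 0.17*j + 1.01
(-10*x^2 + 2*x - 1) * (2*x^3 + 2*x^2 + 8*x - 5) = -20*x^5 - 16*x^4 - 78*x^3 + 64*x^2 - 18*x + 5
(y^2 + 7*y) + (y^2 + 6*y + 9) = 2*y^2 + 13*y + 9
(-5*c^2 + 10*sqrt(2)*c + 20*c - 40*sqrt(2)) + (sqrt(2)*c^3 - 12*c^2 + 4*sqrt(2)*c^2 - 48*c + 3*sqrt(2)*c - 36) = sqrt(2)*c^3 - 17*c^2 + 4*sqrt(2)*c^2 - 28*c + 13*sqrt(2)*c - 40*sqrt(2) - 36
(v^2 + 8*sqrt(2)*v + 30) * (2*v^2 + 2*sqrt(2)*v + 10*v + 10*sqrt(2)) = 2*v^4 + 10*v^3 + 18*sqrt(2)*v^3 + 92*v^2 + 90*sqrt(2)*v^2 + 60*sqrt(2)*v + 460*v + 300*sqrt(2)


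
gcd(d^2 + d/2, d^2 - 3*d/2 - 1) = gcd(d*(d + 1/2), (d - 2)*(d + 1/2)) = d + 1/2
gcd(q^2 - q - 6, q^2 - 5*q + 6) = q - 3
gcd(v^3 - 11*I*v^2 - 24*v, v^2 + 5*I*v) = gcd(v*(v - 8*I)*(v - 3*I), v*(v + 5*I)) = v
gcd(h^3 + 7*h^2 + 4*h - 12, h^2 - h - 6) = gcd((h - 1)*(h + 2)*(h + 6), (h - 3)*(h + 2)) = h + 2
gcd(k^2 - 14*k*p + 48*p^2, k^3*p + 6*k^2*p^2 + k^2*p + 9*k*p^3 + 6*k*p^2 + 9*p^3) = 1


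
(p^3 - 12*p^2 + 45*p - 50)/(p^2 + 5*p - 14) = (p^2 - 10*p + 25)/(p + 7)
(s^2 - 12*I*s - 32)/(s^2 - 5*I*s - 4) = (s - 8*I)/(s - I)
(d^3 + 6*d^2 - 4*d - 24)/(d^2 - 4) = d + 6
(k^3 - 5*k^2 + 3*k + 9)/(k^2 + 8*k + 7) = (k^2 - 6*k + 9)/(k + 7)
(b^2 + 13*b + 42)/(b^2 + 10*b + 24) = (b + 7)/(b + 4)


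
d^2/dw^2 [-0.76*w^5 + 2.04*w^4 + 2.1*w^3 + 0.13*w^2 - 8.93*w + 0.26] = -15.2*w^3 + 24.48*w^2 + 12.6*w + 0.26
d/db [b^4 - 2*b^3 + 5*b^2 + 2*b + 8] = 4*b^3 - 6*b^2 + 10*b + 2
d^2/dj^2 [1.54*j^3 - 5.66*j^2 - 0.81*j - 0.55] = 9.24*j - 11.32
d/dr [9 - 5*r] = -5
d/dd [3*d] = 3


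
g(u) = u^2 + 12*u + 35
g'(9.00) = 30.00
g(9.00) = 224.00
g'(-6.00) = 0.00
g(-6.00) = -1.00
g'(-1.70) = 8.60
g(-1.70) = 17.49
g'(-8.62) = -5.24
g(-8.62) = 5.86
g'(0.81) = 13.62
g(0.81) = 45.38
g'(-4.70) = 2.60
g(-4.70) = 0.69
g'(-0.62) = 10.76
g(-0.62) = 27.94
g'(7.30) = 26.60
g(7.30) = 175.89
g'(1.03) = 14.06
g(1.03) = 48.42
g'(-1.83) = 8.34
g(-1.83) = 16.39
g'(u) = 2*u + 12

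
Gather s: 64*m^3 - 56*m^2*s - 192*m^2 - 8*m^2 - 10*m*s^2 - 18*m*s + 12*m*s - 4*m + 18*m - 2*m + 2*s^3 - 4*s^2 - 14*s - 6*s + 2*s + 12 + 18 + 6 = 64*m^3 - 200*m^2 + 12*m + 2*s^3 + s^2*(-10*m - 4) + s*(-56*m^2 - 6*m - 18) + 36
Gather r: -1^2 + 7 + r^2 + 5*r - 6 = r^2 + 5*r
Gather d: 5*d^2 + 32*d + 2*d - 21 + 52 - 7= 5*d^2 + 34*d + 24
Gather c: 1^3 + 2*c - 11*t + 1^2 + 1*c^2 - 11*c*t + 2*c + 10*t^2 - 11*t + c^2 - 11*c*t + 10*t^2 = 2*c^2 + c*(4 - 22*t) + 20*t^2 - 22*t + 2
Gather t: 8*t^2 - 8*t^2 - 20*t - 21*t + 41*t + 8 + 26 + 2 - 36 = 0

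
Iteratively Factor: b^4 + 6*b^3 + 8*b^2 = (b)*(b^3 + 6*b^2 + 8*b) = b^2*(b^2 + 6*b + 8) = b^2*(b + 4)*(b + 2)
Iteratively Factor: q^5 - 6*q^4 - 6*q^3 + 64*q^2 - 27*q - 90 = (q - 3)*(q^4 - 3*q^3 - 15*q^2 + 19*q + 30) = (q - 5)*(q - 3)*(q^3 + 2*q^2 - 5*q - 6) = (q - 5)*(q - 3)*(q + 1)*(q^2 + q - 6) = (q - 5)*(q - 3)*(q + 1)*(q + 3)*(q - 2)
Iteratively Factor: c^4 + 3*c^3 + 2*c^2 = (c)*(c^3 + 3*c^2 + 2*c) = c*(c + 1)*(c^2 + 2*c) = c^2*(c + 1)*(c + 2)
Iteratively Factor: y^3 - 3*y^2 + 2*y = (y)*(y^2 - 3*y + 2) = y*(y - 1)*(y - 2)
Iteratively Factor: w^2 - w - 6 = (w + 2)*(w - 3)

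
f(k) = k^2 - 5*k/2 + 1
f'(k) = 2*k - 5/2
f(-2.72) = 15.20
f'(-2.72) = -7.94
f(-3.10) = 18.36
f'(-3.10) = -8.70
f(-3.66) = 23.55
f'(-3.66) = -9.82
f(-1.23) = 5.59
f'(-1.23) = -4.96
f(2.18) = 0.30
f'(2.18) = 1.86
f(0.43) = 0.11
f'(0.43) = -1.64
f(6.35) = 25.45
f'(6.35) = 10.20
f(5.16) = 14.73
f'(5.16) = 7.82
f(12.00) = 115.00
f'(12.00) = 21.50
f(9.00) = 59.50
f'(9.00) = 15.50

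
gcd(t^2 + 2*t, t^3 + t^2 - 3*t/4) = t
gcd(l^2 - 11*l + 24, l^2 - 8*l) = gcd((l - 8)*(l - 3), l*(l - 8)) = l - 8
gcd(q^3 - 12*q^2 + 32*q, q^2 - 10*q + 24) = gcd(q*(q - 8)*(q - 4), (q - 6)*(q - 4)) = q - 4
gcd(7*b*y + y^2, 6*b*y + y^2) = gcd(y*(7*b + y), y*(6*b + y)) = y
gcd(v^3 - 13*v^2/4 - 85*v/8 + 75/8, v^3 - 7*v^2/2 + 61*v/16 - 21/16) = v - 3/4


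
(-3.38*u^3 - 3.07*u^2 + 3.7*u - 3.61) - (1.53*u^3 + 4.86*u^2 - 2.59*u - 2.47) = -4.91*u^3 - 7.93*u^2 + 6.29*u - 1.14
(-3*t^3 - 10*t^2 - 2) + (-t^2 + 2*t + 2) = -3*t^3 - 11*t^2 + 2*t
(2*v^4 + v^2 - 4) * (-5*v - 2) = -10*v^5 - 4*v^4 - 5*v^3 - 2*v^2 + 20*v + 8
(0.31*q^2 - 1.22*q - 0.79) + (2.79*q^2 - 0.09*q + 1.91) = 3.1*q^2 - 1.31*q + 1.12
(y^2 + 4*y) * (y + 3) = y^3 + 7*y^2 + 12*y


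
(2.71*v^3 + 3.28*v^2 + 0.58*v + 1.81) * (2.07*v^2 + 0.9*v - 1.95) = 5.6097*v^5 + 9.2286*v^4 - 1.1319*v^3 - 2.1273*v^2 + 0.498*v - 3.5295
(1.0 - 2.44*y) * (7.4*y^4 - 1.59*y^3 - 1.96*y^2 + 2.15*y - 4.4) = -18.056*y^5 + 11.2796*y^4 + 3.1924*y^3 - 7.206*y^2 + 12.886*y - 4.4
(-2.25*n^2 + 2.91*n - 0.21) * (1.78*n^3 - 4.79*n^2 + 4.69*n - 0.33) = -4.005*n^5 + 15.9573*n^4 - 24.8652*n^3 + 15.3963*n^2 - 1.9452*n + 0.0693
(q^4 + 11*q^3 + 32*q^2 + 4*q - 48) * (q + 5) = q^5 + 16*q^4 + 87*q^3 + 164*q^2 - 28*q - 240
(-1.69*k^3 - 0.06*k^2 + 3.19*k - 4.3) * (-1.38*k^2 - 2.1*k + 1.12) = 2.3322*k^5 + 3.6318*k^4 - 6.169*k^3 - 0.8322*k^2 + 12.6028*k - 4.816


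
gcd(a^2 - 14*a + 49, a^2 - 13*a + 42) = a - 7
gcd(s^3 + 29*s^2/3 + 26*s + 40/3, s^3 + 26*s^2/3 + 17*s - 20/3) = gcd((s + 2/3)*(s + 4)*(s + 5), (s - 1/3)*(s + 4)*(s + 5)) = s^2 + 9*s + 20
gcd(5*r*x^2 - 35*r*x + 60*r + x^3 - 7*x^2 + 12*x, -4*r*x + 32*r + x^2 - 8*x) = 1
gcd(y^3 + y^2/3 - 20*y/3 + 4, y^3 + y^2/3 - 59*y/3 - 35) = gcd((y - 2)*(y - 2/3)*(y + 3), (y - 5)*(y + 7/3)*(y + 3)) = y + 3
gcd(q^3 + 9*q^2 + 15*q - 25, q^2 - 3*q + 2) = q - 1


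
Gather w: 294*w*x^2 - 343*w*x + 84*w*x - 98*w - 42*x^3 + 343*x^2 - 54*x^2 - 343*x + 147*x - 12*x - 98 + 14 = w*(294*x^2 - 259*x - 98) - 42*x^3 + 289*x^2 - 208*x - 84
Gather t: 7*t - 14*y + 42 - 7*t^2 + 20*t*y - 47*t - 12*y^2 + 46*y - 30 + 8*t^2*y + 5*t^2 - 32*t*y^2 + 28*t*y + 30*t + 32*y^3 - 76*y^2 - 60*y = t^2*(8*y - 2) + t*(-32*y^2 + 48*y - 10) + 32*y^3 - 88*y^2 - 28*y + 12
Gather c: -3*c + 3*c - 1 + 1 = 0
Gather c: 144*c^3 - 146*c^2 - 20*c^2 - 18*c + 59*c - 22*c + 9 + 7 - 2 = 144*c^3 - 166*c^2 + 19*c + 14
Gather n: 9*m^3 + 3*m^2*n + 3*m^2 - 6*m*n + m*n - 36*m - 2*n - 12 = 9*m^3 + 3*m^2 - 36*m + n*(3*m^2 - 5*m - 2) - 12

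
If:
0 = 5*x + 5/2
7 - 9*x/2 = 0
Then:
No Solution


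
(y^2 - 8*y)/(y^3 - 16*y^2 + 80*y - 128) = y/(y^2 - 8*y + 16)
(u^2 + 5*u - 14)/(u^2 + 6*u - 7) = (u - 2)/(u - 1)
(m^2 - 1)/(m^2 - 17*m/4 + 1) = 4*(m^2 - 1)/(4*m^2 - 17*m + 4)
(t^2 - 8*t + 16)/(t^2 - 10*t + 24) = (t - 4)/(t - 6)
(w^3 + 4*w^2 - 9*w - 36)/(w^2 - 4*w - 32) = (w^2 - 9)/(w - 8)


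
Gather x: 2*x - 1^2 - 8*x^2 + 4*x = -8*x^2 + 6*x - 1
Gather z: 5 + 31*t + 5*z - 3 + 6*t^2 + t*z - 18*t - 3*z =6*t^2 + 13*t + z*(t + 2) + 2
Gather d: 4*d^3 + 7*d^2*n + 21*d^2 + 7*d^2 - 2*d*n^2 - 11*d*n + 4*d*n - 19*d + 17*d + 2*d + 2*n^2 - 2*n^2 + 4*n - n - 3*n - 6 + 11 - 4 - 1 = 4*d^3 + d^2*(7*n + 28) + d*(-2*n^2 - 7*n)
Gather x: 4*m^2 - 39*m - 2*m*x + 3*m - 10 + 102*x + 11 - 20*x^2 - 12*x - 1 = 4*m^2 - 36*m - 20*x^2 + x*(90 - 2*m)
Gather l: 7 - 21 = -14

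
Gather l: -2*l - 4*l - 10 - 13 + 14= -6*l - 9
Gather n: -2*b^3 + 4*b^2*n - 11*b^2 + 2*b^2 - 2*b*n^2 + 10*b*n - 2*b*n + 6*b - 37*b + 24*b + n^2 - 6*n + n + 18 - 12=-2*b^3 - 9*b^2 - 7*b + n^2*(1 - 2*b) + n*(4*b^2 + 8*b - 5) + 6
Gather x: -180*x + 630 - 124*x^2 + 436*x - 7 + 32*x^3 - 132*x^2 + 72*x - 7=32*x^3 - 256*x^2 + 328*x + 616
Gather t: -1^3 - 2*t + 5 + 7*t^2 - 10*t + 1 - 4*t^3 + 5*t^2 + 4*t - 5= -4*t^3 + 12*t^2 - 8*t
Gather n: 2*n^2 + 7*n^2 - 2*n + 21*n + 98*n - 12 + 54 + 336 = 9*n^2 + 117*n + 378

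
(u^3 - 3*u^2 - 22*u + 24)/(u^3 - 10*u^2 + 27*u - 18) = (u + 4)/(u - 3)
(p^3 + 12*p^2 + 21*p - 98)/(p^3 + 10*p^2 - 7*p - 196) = (p - 2)/(p - 4)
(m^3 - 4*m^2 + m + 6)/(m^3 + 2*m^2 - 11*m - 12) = (m - 2)/(m + 4)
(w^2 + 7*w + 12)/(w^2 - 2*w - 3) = (w^2 + 7*w + 12)/(w^2 - 2*w - 3)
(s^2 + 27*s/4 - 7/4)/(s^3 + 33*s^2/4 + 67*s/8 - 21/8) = 2/(2*s + 3)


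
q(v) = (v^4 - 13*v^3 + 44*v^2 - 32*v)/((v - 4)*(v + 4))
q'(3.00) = -2.10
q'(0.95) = -1.31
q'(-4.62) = 602.11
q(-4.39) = 751.73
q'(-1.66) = 27.51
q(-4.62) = 528.50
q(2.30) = -2.71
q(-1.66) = -18.23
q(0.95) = 0.07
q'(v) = (4*v^3 - 39*v^2 + 88*v - 32)/((v - 4)*(v + 4)) - (v^4 - 13*v^3 + 44*v^2 - 32*v)/((v - 4)*(v + 4)^2) - (v^4 - 13*v^3 + 44*v^2 - 32*v)/((v - 4)^2*(v + 4))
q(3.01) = -4.31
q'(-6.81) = 3.77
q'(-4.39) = 1556.13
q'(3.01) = -2.10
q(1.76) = -1.45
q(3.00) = -4.29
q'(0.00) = 2.00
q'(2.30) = -2.35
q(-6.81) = 280.32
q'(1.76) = -2.25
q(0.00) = 0.00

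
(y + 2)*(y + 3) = y^2 + 5*y + 6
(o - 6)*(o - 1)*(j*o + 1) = j*o^3 - 7*j*o^2 + 6*j*o + o^2 - 7*o + 6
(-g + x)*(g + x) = -g^2 + x^2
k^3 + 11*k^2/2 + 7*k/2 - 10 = (k - 1)*(k + 5/2)*(k + 4)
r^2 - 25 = (r - 5)*(r + 5)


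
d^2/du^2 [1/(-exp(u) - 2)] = (2 - exp(u))*exp(u)/(exp(u) + 2)^3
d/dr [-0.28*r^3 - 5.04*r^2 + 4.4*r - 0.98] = -0.84*r^2 - 10.08*r + 4.4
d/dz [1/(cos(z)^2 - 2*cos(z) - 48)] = 2*(cos(z) - 1)*sin(z)/(sin(z)^2 + 2*cos(z) + 47)^2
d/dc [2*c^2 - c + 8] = 4*c - 1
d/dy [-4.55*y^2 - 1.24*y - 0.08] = -9.1*y - 1.24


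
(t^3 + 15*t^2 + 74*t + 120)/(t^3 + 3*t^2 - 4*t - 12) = (t^3 + 15*t^2 + 74*t + 120)/(t^3 + 3*t^2 - 4*t - 12)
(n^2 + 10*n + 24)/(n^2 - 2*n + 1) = (n^2 + 10*n + 24)/(n^2 - 2*n + 1)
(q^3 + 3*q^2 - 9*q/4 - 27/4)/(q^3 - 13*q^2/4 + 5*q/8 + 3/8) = 2*(4*q^3 + 12*q^2 - 9*q - 27)/(8*q^3 - 26*q^2 + 5*q + 3)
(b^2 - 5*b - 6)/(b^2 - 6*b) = (b + 1)/b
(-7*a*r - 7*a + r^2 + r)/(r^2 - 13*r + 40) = (-7*a*r - 7*a + r^2 + r)/(r^2 - 13*r + 40)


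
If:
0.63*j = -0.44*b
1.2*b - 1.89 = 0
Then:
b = 1.58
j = -1.10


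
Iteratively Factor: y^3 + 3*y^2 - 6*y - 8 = (y - 2)*(y^2 + 5*y + 4) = (y - 2)*(y + 1)*(y + 4)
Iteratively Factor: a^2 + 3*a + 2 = (a + 2)*(a + 1)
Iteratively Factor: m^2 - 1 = (m + 1)*(m - 1)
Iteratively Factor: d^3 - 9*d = (d - 3)*(d^2 + 3*d) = d*(d - 3)*(d + 3)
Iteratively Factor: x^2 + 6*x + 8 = (x + 4)*(x + 2)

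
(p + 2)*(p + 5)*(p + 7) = p^3 + 14*p^2 + 59*p + 70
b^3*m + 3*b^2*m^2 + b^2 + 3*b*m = b*(b + 3*m)*(b*m + 1)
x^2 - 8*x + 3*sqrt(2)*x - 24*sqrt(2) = (x - 8)*(x + 3*sqrt(2))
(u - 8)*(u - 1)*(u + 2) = u^3 - 7*u^2 - 10*u + 16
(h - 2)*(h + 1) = h^2 - h - 2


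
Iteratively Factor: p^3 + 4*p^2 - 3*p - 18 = (p + 3)*(p^2 + p - 6) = (p - 2)*(p + 3)*(p + 3)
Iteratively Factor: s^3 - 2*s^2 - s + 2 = (s - 1)*(s^2 - s - 2) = (s - 1)*(s + 1)*(s - 2)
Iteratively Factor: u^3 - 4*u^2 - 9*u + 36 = (u + 3)*(u^2 - 7*u + 12) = (u - 4)*(u + 3)*(u - 3)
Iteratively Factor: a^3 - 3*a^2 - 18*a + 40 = (a - 2)*(a^2 - a - 20) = (a - 5)*(a - 2)*(a + 4)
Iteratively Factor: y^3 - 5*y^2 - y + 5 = (y - 5)*(y^2 - 1) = (y - 5)*(y - 1)*(y + 1)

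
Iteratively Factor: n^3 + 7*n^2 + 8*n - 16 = (n + 4)*(n^2 + 3*n - 4) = (n + 4)^2*(n - 1)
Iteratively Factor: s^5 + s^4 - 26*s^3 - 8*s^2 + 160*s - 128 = (s - 2)*(s^4 + 3*s^3 - 20*s^2 - 48*s + 64) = (s - 2)*(s + 4)*(s^3 - s^2 - 16*s + 16) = (s - 4)*(s - 2)*(s + 4)*(s^2 + 3*s - 4) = (s - 4)*(s - 2)*(s - 1)*(s + 4)*(s + 4)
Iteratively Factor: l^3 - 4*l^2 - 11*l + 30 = (l - 5)*(l^2 + l - 6) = (l - 5)*(l - 2)*(l + 3)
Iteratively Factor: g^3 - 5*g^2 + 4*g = (g - 1)*(g^2 - 4*g) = g*(g - 1)*(g - 4)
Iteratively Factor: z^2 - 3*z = (z - 3)*(z)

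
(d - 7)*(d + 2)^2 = d^3 - 3*d^2 - 24*d - 28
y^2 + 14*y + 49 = (y + 7)^2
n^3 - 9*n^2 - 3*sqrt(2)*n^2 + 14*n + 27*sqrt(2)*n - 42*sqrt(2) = (n - 7)*(n - 2)*(n - 3*sqrt(2))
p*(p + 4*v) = p^2 + 4*p*v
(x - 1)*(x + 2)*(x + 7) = x^3 + 8*x^2 + 5*x - 14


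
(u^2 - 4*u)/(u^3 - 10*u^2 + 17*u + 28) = u/(u^2 - 6*u - 7)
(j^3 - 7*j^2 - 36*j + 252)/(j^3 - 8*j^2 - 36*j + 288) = (j - 7)/(j - 8)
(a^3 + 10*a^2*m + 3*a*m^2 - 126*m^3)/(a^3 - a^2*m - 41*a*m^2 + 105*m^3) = (a + 6*m)/(a - 5*m)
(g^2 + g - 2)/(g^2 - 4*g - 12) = (g - 1)/(g - 6)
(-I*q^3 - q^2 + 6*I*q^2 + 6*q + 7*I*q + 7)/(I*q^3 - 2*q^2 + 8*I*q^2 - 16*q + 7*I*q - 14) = (-q^2 + q*(7 + I) - 7*I)/(q^2 + q*(7 + 2*I) + 14*I)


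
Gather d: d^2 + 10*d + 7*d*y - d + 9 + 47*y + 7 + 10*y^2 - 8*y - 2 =d^2 + d*(7*y + 9) + 10*y^2 + 39*y + 14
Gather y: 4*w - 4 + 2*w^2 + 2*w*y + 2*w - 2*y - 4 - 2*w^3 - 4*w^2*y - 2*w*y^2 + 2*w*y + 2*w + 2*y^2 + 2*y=-2*w^3 + 2*w^2 + 8*w + y^2*(2 - 2*w) + y*(-4*w^2 + 4*w) - 8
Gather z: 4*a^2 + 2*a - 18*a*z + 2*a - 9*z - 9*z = 4*a^2 + 4*a + z*(-18*a - 18)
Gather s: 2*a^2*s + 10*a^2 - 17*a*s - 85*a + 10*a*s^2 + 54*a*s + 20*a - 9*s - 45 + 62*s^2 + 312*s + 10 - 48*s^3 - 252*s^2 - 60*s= 10*a^2 - 65*a - 48*s^3 + s^2*(10*a - 190) + s*(2*a^2 + 37*a + 243) - 35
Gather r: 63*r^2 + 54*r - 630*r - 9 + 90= 63*r^2 - 576*r + 81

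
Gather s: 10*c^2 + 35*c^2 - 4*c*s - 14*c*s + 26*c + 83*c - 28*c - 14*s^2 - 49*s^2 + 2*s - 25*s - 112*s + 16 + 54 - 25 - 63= 45*c^2 + 81*c - 63*s^2 + s*(-18*c - 135) - 18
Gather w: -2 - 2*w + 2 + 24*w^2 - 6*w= 24*w^2 - 8*w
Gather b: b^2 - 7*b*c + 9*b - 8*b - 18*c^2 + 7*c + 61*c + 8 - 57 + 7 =b^2 + b*(1 - 7*c) - 18*c^2 + 68*c - 42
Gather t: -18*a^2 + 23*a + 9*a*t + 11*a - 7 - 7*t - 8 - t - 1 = -18*a^2 + 34*a + t*(9*a - 8) - 16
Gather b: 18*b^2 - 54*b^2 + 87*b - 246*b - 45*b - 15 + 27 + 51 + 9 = -36*b^2 - 204*b + 72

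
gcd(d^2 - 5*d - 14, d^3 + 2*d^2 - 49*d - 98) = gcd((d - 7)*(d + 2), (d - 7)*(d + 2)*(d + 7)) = d^2 - 5*d - 14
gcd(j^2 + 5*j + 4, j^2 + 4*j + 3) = j + 1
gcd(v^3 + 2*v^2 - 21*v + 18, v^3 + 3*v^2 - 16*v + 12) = v^2 + 5*v - 6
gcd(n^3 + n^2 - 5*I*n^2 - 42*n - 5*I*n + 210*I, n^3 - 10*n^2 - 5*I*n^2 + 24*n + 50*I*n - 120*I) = n^2 + n*(-6 - 5*I) + 30*I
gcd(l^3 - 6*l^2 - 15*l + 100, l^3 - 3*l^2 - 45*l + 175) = l^2 - 10*l + 25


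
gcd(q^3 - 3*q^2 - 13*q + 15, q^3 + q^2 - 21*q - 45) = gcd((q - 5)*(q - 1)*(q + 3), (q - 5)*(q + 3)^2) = q^2 - 2*q - 15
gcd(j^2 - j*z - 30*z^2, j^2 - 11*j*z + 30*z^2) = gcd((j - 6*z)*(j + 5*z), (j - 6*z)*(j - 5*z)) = -j + 6*z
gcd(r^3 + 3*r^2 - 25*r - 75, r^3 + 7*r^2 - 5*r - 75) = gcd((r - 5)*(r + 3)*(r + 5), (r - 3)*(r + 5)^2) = r + 5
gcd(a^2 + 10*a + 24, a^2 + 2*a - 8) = a + 4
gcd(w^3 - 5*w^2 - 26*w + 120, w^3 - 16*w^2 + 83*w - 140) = w - 4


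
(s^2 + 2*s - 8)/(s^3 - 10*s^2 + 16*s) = (s + 4)/(s*(s - 8))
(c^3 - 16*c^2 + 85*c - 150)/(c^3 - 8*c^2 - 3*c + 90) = (c - 5)/(c + 3)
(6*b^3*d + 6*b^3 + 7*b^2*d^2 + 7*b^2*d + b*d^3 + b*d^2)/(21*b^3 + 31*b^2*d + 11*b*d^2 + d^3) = b*(6*b*d + 6*b + d^2 + d)/(21*b^2 + 10*b*d + d^2)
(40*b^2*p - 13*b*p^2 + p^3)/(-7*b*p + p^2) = (-40*b^2 + 13*b*p - p^2)/(7*b - p)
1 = 1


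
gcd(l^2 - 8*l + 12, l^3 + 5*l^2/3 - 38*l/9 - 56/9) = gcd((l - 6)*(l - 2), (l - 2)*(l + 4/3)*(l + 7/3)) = l - 2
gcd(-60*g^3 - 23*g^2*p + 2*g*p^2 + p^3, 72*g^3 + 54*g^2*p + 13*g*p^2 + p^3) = 12*g^2 + 7*g*p + p^2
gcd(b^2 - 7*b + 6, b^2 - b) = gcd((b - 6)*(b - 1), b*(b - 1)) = b - 1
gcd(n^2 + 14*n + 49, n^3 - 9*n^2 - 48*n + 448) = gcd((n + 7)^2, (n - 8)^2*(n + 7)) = n + 7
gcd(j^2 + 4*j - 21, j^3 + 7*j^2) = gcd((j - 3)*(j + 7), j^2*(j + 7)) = j + 7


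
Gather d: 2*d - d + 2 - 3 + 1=d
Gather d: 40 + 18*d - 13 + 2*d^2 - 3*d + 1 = 2*d^2 + 15*d + 28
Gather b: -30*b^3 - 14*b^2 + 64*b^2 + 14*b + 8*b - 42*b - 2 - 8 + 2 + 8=-30*b^3 + 50*b^2 - 20*b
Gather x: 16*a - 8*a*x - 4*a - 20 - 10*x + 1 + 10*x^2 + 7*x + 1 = 12*a + 10*x^2 + x*(-8*a - 3) - 18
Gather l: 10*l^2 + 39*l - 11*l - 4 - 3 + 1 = 10*l^2 + 28*l - 6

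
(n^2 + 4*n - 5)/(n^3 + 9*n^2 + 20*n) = (n - 1)/(n*(n + 4))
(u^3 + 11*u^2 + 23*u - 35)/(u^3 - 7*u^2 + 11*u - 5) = (u^2 + 12*u + 35)/(u^2 - 6*u + 5)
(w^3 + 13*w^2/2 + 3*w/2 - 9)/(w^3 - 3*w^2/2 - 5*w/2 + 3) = (w + 6)/(w - 2)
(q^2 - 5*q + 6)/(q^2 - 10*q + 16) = (q - 3)/(q - 8)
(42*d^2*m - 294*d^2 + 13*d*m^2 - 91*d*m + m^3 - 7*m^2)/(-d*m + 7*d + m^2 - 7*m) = (-42*d^2 - 13*d*m - m^2)/(d - m)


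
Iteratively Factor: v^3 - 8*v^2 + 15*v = (v)*(v^2 - 8*v + 15) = v*(v - 5)*(v - 3)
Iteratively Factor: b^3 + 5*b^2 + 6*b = (b)*(b^2 + 5*b + 6) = b*(b + 3)*(b + 2)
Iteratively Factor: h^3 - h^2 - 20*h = (h - 5)*(h^2 + 4*h) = h*(h - 5)*(h + 4)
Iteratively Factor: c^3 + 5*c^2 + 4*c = (c)*(c^2 + 5*c + 4) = c*(c + 1)*(c + 4)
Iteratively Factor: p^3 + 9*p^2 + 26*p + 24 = (p + 4)*(p^2 + 5*p + 6) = (p + 3)*(p + 4)*(p + 2)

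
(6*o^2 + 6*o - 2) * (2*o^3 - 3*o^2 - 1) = 12*o^5 - 6*o^4 - 22*o^3 - 6*o + 2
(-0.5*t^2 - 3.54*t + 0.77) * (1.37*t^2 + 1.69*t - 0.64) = -0.685*t^4 - 5.6948*t^3 - 4.6077*t^2 + 3.5669*t - 0.4928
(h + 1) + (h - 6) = 2*h - 5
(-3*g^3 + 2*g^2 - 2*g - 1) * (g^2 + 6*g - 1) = -3*g^5 - 16*g^4 + 13*g^3 - 15*g^2 - 4*g + 1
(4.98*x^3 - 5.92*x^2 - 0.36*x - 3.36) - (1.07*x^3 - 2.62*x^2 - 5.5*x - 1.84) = 3.91*x^3 - 3.3*x^2 + 5.14*x - 1.52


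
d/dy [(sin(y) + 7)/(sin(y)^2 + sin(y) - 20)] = (-14*sin(y) + cos(y)^2 - 28)*cos(y)/(sin(y)^2 + sin(y) - 20)^2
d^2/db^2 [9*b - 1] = 0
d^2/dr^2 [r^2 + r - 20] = 2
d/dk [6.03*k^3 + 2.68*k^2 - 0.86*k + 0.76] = 18.09*k^2 + 5.36*k - 0.86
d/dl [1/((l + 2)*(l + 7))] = (-2*l - 9)/(l^4 + 18*l^3 + 109*l^2 + 252*l + 196)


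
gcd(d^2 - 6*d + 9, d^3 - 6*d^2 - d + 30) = d - 3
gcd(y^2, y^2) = y^2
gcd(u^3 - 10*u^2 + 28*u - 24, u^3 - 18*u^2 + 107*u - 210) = u - 6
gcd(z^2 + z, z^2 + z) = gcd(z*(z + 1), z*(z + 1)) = z^2 + z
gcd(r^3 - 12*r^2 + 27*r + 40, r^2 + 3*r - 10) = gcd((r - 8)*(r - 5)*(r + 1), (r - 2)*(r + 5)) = 1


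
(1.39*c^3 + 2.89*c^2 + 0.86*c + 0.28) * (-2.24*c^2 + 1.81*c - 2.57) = -3.1136*c^5 - 3.9577*c^4 - 0.267799999999999*c^3 - 6.4979*c^2 - 1.7034*c - 0.7196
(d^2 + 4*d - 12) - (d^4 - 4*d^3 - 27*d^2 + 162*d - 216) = -d^4 + 4*d^3 + 28*d^2 - 158*d + 204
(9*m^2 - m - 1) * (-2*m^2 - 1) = -18*m^4 + 2*m^3 - 7*m^2 + m + 1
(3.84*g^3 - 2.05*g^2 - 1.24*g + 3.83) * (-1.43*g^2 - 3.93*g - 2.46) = -5.4912*g^5 - 12.1597*g^4 + 0.383300000000001*g^3 + 4.4393*g^2 - 12.0015*g - 9.4218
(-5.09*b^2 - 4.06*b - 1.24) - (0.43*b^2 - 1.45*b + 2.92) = -5.52*b^2 - 2.61*b - 4.16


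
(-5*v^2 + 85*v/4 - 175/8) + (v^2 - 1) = -4*v^2 + 85*v/4 - 183/8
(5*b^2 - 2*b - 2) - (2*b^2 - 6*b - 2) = 3*b^2 + 4*b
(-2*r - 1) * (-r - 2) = 2*r^2 + 5*r + 2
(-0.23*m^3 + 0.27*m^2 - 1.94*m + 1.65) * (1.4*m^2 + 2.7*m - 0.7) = -0.322*m^5 - 0.243*m^4 - 1.826*m^3 - 3.117*m^2 + 5.813*m - 1.155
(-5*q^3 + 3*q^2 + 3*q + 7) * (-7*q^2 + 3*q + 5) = 35*q^5 - 36*q^4 - 37*q^3 - 25*q^2 + 36*q + 35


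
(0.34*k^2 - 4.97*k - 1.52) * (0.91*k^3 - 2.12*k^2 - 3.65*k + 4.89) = 0.3094*k^5 - 5.2435*k^4 + 7.9122*k^3 + 23.0255*k^2 - 18.7553*k - 7.4328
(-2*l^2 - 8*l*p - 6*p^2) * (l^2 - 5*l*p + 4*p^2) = -2*l^4 + 2*l^3*p + 26*l^2*p^2 - 2*l*p^3 - 24*p^4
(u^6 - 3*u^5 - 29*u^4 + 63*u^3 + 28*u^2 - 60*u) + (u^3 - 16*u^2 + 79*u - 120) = u^6 - 3*u^5 - 29*u^4 + 64*u^3 + 12*u^2 + 19*u - 120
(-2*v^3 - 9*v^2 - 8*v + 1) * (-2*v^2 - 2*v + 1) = 4*v^5 + 22*v^4 + 32*v^3 + 5*v^2 - 10*v + 1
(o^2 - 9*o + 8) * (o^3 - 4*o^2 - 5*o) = o^5 - 13*o^4 + 39*o^3 + 13*o^2 - 40*o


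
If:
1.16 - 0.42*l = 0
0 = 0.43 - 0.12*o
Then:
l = 2.76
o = 3.58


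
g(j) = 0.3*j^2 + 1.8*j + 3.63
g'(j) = 0.6*j + 1.8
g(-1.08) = 2.04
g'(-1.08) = 1.15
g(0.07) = 3.76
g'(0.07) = 1.84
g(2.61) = 10.37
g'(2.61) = 3.37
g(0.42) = 4.44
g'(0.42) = 2.05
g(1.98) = 8.37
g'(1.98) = 2.99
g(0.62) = 4.86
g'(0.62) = 2.17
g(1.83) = 7.93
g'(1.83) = 2.90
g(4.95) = 19.89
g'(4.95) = 4.77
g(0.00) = 3.63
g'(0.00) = 1.80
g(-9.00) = 11.73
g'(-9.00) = -3.60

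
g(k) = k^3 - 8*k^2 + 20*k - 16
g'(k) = 3*k^2 - 16*k + 20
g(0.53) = -7.50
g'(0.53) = 12.36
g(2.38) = -0.23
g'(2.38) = -1.09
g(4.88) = 7.30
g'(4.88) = 13.36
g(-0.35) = -24.02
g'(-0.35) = 25.97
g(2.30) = -0.15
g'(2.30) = -0.93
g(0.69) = -5.68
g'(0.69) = 10.39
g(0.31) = -10.54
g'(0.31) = 15.33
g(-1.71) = -78.59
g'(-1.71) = 56.13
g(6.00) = 32.00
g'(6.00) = 32.00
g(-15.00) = -5491.00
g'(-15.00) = 935.00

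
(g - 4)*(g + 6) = g^2 + 2*g - 24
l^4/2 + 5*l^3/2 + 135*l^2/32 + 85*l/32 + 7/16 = (l/2 + 1)*(l + 1/4)*(l + 1)*(l + 7/4)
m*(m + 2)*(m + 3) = m^3 + 5*m^2 + 6*m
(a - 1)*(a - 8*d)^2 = a^3 - 16*a^2*d - a^2 + 64*a*d^2 + 16*a*d - 64*d^2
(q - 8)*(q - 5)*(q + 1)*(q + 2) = q^4 - 10*q^3 + 3*q^2 + 94*q + 80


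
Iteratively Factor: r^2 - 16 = (r - 4)*(r + 4)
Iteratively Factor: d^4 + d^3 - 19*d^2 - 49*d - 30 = (d - 5)*(d^3 + 6*d^2 + 11*d + 6) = (d - 5)*(d + 3)*(d^2 + 3*d + 2) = (d - 5)*(d + 1)*(d + 3)*(d + 2)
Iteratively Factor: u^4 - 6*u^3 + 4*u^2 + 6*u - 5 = (u + 1)*(u^3 - 7*u^2 + 11*u - 5) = (u - 1)*(u + 1)*(u^2 - 6*u + 5) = (u - 5)*(u - 1)*(u + 1)*(u - 1)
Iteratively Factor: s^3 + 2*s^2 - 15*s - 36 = (s + 3)*(s^2 - s - 12) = (s - 4)*(s + 3)*(s + 3)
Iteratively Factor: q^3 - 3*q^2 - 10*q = (q - 5)*(q^2 + 2*q) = (q - 5)*(q + 2)*(q)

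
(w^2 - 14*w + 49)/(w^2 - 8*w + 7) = (w - 7)/(w - 1)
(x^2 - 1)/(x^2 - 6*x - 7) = (x - 1)/(x - 7)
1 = 1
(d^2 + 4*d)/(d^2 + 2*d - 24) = d*(d + 4)/(d^2 + 2*d - 24)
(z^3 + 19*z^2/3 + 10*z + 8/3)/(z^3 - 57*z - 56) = (3*z^3 + 19*z^2 + 30*z + 8)/(3*(z^3 - 57*z - 56))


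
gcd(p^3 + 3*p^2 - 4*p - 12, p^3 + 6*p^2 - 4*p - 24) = p^2 - 4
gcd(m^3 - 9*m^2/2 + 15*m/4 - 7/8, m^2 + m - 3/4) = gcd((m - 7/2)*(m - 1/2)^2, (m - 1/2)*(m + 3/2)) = m - 1/2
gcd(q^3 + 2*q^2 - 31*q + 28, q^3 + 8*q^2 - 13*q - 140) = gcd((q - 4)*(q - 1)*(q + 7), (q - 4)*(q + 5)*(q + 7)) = q^2 + 3*q - 28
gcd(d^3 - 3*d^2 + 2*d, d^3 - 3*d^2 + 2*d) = d^3 - 3*d^2 + 2*d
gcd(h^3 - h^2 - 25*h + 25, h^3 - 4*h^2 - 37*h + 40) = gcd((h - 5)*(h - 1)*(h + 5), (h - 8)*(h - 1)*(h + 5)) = h^2 + 4*h - 5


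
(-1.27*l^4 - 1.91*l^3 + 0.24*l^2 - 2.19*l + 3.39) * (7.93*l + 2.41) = -10.0711*l^5 - 18.207*l^4 - 2.6999*l^3 - 16.7883*l^2 + 21.6048*l + 8.1699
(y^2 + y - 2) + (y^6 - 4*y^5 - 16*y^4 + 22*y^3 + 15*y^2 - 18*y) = y^6 - 4*y^5 - 16*y^4 + 22*y^3 + 16*y^2 - 17*y - 2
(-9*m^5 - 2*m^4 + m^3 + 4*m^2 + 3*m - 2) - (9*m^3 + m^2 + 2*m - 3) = -9*m^5 - 2*m^4 - 8*m^3 + 3*m^2 + m + 1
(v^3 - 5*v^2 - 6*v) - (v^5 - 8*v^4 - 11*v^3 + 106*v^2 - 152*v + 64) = -v^5 + 8*v^4 + 12*v^3 - 111*v^2 + 146*v - 64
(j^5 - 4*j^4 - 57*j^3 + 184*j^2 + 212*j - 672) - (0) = j^5 - 4*j^4 - 57*j^3 + 184*j^2 + 212*j - 672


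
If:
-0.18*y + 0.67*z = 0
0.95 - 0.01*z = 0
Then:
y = 353.61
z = 95.00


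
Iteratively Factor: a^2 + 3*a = (a)*(a + 3)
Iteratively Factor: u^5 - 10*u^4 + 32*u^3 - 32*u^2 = (u - 4)*(u^4 - 6*u^3 + 8*u^2) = (u - 4)*(u - 2)*(u^3 - 4*u^2) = (u - 4)^2*(u - 2)*(u^2) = u*(u - 4)^2*(u - 2)*(u)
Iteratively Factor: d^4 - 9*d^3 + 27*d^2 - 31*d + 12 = (d - 4)*(d^3 - 5*d^2 + 7*d - 3) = (d - 4)*(d - 1)*(d^2 - 4*d + 3) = (d - 4)*(d - 3)*(d - 1)*(d - 1)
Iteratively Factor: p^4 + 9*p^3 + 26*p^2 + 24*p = (p + 2)*(p^3 + 7*p^2 + 12*p) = (p + 2)*(p + 4)*(p^2 + 3*p) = (p + 2)*(p + 3)*(p + 4)*(p)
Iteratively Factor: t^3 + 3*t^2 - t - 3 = (t + 3)*(t^2 - 1) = (t - 1)*(t + 3)*(t + 1)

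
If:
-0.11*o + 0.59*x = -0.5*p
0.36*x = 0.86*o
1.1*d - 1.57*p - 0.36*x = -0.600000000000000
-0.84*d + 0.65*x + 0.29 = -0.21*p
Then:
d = 0.09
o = -0.22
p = 0.56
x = -0.52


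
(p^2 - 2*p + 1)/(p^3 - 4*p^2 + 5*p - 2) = 1/(p - 2)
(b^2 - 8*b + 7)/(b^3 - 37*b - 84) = (b - 1)/(b^2 + 7*b + 12)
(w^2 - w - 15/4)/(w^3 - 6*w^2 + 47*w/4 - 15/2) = (2*w + 3)/(2*w^2 - 7*w + 6)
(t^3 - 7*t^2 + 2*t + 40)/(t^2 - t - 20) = (t^2 - 2*t - 8)/(t + 4)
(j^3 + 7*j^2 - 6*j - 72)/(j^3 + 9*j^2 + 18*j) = (j^2 + j - 12)/(j*(j + 3))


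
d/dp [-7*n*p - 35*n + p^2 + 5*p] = -7*n + 2*p + 5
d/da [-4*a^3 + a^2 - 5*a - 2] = -12*a^2 + 2*a - 5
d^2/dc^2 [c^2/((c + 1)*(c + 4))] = 2*(-5*c^3 - 12*c^2 + 16)/(c^6 + 15*c^5 + 87*c^4 + 245*c^3 + 348*c^2 + 240*c + 64)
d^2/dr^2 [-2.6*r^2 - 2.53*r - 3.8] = -5.20000000000000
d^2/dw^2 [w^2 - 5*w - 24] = 2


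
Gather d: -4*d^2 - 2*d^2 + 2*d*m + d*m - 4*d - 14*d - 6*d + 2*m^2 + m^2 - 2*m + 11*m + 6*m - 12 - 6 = -6*d^2 + d*(3*m - 24) + 3*m^2 + 15*m - 18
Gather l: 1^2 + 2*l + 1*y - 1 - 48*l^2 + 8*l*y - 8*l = -48*l^2 + l*(8*y - 6) + y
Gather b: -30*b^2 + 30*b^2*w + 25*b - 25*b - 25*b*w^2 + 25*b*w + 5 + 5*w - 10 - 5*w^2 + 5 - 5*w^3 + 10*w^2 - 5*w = b^2*(30*w - 30) + b*(-25*w^2 + 25*w) - 5*w^3 + 5*w^2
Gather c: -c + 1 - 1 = -c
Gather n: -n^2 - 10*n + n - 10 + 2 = -n^2 - 9*n - 8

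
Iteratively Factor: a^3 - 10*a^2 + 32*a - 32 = (a - 4)*(a^2 - 6*a + 8) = (a - 4)^2*(a - 2)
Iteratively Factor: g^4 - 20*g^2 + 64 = (g - 2)*(g^3 + 2*g^2 - 16*g - 32) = (g - 4)*(g - 2)*(g^2 + 6*g + 8) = (g - 4)*(g - 2)*(g + 2)*(g + 4)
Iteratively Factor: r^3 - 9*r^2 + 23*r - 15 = (r - 3)*(r^2 - 6*r + 5) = (r - 3)*(r - 1)*(r - 5)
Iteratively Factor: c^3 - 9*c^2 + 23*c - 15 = (c - 5)*(c^2 - 4*c + 3) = (c - 5)*(c - 3)*(c - 1)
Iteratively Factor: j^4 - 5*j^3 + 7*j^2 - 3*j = (j)*(j^3 - 5*j^2 + 7*j - 3) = j*(j - 1)*(j^2 - 4*j + 3) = j*(j - 1)^2*(j - 3)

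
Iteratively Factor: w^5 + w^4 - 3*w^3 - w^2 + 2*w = (w - 1)*(w^4 + 2*w^3 - w^2 - 2*w) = (w - 1)^2*(w^3 + 3*w^2 + 2*w) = (w - 1)^2*(w + 1)*(w^2 + 2*w) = (w - 1)^2*(w + 1)*(w + 2)*(w)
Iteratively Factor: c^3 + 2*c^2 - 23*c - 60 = (c + 4)*(c^2 - 2*c - 15) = (c - 5)*(c + 4)*(c + 3)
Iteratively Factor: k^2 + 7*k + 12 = (k + 3)*(k + 4)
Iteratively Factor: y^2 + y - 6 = (y + 3)*(y - 2)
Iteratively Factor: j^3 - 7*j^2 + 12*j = (j - 3)*(j^2 - 4*j) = j*(j - 3)*(j - 4)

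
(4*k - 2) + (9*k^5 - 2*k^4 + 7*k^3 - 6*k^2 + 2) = 9*k^5 - 2*k^4 + 7*k^3 - 6*k^2 + 4*k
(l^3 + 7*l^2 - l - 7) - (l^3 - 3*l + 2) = 7*l^2 + 2*l - 9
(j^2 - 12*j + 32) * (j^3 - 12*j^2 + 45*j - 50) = j^5 - 24*j^4 + 221*j^3 - 974*j^2 + 2040*j - 1600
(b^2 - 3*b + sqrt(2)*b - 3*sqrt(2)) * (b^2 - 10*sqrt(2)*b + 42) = b^4 - 9*sqrt(2)*b^3 - 3*b^3 + 22*b^2 + 27*sqrt(2)*b^2 - 66*b + 42*sqrt(2)*b - 126*sqrt(2)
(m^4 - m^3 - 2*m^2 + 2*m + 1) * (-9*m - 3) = -9*m^5 + 6*m^4 + 21*m^3 - 12*m^2 - 15*m - 3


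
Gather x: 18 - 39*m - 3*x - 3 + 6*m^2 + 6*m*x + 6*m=6*m^2 - 33*m + x*(6*m - 3) + 15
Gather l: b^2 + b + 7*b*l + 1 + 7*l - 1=b^2 + b + l*(7*b + 7)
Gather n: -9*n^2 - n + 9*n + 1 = -9*n^2 + 8*n + 1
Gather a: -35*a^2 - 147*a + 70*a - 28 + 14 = -35*a^2 - 77*a - 14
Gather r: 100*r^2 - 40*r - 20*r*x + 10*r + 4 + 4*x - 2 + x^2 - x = 100*r^2 + r*(-20*x - 30) + x^2 + 3*x + 2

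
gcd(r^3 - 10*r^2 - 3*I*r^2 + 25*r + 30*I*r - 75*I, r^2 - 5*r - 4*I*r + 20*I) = r - 5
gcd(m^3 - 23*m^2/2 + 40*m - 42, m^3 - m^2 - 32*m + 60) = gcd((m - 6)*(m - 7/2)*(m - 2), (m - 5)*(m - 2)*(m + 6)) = m - 2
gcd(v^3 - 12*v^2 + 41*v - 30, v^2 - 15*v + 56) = 1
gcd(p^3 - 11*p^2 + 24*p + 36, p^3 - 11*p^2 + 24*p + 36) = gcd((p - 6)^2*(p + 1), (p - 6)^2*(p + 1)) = p^3 - 11*p^2 + 24*p + 36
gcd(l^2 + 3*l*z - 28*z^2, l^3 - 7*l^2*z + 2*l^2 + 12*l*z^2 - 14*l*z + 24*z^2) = -l + 4*z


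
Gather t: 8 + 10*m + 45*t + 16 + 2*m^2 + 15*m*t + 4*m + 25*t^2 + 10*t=2*m^2 + 14*m + 25*t^2 + t*(15*m + 55) + 24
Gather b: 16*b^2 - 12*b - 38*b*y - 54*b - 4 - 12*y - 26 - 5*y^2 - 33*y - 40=16*b^2 + b*(-38*y - 66) - 5*y^2 - 45*y - 70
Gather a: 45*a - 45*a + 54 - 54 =0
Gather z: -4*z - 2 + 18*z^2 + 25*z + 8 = 18*z^2 + 21*z + 6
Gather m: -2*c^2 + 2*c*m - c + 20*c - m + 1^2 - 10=-2*c^2 + 19*c + m*(2*c - 1) - 9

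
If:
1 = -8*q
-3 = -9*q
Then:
No Solution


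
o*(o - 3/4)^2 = o^3 - 3*o^2/2 + 9*o/16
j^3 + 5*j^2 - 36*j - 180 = (j - 6)*(j + 5)*(j + 6)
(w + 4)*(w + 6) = w^2 + 10*w + 24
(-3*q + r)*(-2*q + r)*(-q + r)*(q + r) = -6*q^4 + 5*q^3*r + 5*q^2*r^2 - 5*q*r^3 + r^4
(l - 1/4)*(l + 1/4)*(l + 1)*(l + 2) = l^4 + 3*l^3 + 31*l^2/16 - 3*l/16 - 1/8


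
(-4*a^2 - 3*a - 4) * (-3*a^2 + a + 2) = 12*a^4 + 5*a^3 + a^2 - 10*a - 8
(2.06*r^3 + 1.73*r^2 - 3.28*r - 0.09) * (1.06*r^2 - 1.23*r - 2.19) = 2.1836*r^5 - 0.7*r^4 - 10.1161*r^3 + 0.1503*r^2 + 7.2939*r + 0.1971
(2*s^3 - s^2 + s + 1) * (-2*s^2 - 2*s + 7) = -4*s^5 - 2*s^4 + 14*s^3 - 11*s^2 + 5*s + 7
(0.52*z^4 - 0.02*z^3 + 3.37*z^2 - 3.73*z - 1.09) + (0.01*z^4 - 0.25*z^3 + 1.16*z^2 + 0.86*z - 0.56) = 0.53*z^4 - 0.27*z^3 + 4.53*z^2 - 2.87*z - 1.65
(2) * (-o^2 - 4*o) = -2*o^2 - 8*o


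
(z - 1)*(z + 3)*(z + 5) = z^3 + 7*z^2 + 7*z - 15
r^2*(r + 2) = r^3 + 2*r^2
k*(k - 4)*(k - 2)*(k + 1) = k^4 - 5*k^3 + 2*k^2 + 8*k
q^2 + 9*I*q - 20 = (q + 4*I)*(q + 5*I)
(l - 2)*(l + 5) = l^2 + 3*l - 10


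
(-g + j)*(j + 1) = -g*j - g + j^2 + j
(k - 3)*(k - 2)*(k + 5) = k^3 - 19*k + 30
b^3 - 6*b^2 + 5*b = b*(b - 5)*(b - 1)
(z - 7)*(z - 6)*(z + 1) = z^3 - 12*z^2 + 29*z + 42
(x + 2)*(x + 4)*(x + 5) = x^3 + 11*x^2 + 38*x + 40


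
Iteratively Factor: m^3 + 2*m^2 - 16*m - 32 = (m + 4)*(m^2 - 2*m - 8) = (m - 4)*(m + 4)*(m + 2)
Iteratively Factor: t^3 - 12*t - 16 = (t + 2)*(t^2 - 2*t - 8) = (t - 4)*(t + 2)*(t + 2)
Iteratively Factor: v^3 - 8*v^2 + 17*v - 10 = (v - 5)*(v^2 - 3*v + 2) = (v - 5)*(v - 1)*(v - 2)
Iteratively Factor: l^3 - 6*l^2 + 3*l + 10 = (l - 5)*(l^2 - l - 2) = (l - 5)*(l + 1)*(l - 2)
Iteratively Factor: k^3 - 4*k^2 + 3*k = (k - 3)*(k^2 - k) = (k - 3)*(k - 1)*(k)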